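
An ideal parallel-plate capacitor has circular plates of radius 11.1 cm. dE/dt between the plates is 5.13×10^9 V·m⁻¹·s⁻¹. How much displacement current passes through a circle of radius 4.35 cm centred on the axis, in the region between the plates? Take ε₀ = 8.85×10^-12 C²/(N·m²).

Total displacement current: I_d = ε₀(πR²)(dE/dt) = (8.85×10^-12)(0.03871)(5.13×10^9) = 1.757×10^-3 A.
Through an area πr² the displacement current is I_d·(πr²/πR²) = I_d (r/R)² = 2.70×10^-4 A.

2.70×10^-4 A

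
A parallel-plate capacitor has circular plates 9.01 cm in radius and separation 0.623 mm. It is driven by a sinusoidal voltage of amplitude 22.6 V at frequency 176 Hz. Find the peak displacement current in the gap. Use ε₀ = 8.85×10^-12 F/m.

(dE/dt)_max = V₀ω/d = 4.012×10^7 V/(m·s); ω = 2πf = 1106 rad/s.
I_d,max = ε₀ A (dE/dt)_max = (8.85×10^-12)(0.02550)(4.012×10^7) = 9.05×10^-6 A.

9.05×10^-6 A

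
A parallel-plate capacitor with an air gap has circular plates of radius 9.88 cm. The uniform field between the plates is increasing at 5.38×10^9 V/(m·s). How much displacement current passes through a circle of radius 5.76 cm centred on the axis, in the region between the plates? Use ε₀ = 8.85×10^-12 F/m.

4.96×10^-4 A

Total displacement current: I_d = ε₀(πR²)(dE/dt) = (8.85×10^-12)(0.03067)(5.38×10^9) = 1.460×10^-3 A.
The field is uniform, so I_d,enc = I_d (r/R)² = (1.460×10^-3)(5.76/9.88)² = 4.96×10^-4 A.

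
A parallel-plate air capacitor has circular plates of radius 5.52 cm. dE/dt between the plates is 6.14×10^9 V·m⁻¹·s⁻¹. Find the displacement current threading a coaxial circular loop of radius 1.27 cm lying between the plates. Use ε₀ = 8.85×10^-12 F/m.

Total displacement current: I_d = ε₀(πR²)(dE/dt) = (8.85×10^-12)(9.573×10^-3)(6.14×10^9) = 5.202×10^-4 A.
Since J_d is uniform, the enclosed fraction is (r/R)² = 0.05293, giving I_d,enc = 2.75×10^-5 A.

2.75×10^-5 A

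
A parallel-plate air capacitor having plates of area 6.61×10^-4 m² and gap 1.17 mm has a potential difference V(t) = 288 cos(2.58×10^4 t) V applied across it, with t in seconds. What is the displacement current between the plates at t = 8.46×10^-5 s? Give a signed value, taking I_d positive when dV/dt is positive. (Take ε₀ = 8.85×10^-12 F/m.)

dV/dt = (288)(2.58×10^4)·−sin(2.18268) = -6.082×10^6 V/s.
I_d = C dV/dt with C = ε₀A/d = (8.85×10^-12)(6.61×10^-4)/(1.17×10^-3) = 5.000×10^-12 F, so I_d = (5.000×10^-12)(-6.082×10^6) = -3.04×10^-5 A.

-3.04×10^-5 A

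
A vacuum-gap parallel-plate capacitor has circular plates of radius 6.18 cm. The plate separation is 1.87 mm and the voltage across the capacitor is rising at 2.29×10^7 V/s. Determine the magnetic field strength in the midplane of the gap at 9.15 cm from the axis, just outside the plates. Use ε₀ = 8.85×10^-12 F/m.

2.84×10^-9 T

dE/dt = (dV/dt)/d = 1.225×10^10 V/(m·s); I_d = ε₀(πR²)(dE/dt) = (8.85×10^-12)(0.01200)(1.225×10^10) = 1.301×10^-3 A.
For r ≥ R the full I_d is enclosed: B = μ₀ I_d/(2πr) = (4π×10^-7)(1.301×10^-3)/(2π·0.0915) = 2.84×10^-9 T.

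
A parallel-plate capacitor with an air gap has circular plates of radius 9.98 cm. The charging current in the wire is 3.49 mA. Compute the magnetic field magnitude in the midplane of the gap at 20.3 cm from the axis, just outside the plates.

3.44×10^-9 T

No conduction current crosses the gap, so I_d there equals the 3.49×10^-3 A in the leads.
Outside the plates the loop encloses all of I_d, so B·2πr = μ₀ I_d and B = 3.44×10^-9 T.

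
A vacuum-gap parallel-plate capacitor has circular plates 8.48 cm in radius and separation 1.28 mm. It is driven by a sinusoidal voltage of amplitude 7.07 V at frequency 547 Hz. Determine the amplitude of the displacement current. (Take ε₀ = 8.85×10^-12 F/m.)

3.80×10^-6 A

C = ε₀A/d = (8.85×10^-12)(0.02259)/(1.28×10^-3) = 1.562×10^-10 F; ω = 2πf = 3437 rad/s.
I_d = C dV/dt, so |I_d|_max = C V₀ ω = (1.562×10^-10)(7.07)(3437) = 3.80×10^-6 A.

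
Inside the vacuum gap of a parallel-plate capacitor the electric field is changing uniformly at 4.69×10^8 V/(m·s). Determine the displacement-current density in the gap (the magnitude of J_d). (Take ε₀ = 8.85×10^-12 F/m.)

4.15×10^-3 A/m²

J_d = ε₀ ∂E/∂t, so J_d = 4.15×10^-3 A/m².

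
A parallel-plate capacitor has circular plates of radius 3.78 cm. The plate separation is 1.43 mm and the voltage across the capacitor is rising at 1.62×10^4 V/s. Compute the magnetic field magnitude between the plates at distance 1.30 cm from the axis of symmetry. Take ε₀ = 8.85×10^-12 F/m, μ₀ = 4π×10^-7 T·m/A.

I_d = C dV/dt with C = ε₀πR²/d = 2.778×10^-11 F, so I_d = (2.778×10^-11)(1.62×10^4) = 4.500×10^-7 A.
For r < R the Ampère–Maxwell law gives B(2πr) = μ₀ I_d (r²/R²), so B = μ₀ I_d r/(2πR²) = (4π×10^-7)(4.500×10^-7)(0.0130)/(2π·0.0378²) = 8.19×10^-13 T.

8.19×10^-13 T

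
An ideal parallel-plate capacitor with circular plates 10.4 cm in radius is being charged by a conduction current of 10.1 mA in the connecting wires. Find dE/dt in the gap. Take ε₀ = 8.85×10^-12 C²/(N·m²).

By continuity, I_d in the gap equals the 10.1 mA flowing in the wire.
Then dE/dt = I_d/(ε₀A) = 3.36×10^10 V/(m·s).

3.36×10^10 V/(m·s)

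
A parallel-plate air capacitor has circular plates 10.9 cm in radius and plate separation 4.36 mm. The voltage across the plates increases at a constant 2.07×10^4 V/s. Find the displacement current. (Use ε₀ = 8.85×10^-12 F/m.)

The displacement current equals the charging current C dV/dt. With C = ε₀A/d = (8.85×10^-12)(0.03733)/(4.36×10^-3) = 7.577×10^-11 F, I_d = (7.577×10^-11)(2.07×10^4) = 1.57×10^-6 A.

1.57×10^-6 A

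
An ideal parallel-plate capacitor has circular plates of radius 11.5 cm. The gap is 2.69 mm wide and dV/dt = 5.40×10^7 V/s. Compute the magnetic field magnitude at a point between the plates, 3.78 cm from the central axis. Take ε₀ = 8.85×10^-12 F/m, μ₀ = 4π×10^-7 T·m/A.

4.22×10^-9 T

I_d = C dV/dt with C = ε₀πR²/d = 1.367×10^-10 F, so I_d = (1.367×10^-10)(5.40×10^7) = 7.382×10^-3 A.
An Ampèrian loop of radius r encloses a fraction (r/R)² of I_d. Then B·2πr = μ₀ I_d (r/R)², giving B = μ₀ I_d r/(2πR²) = 4.22×10^-9 T.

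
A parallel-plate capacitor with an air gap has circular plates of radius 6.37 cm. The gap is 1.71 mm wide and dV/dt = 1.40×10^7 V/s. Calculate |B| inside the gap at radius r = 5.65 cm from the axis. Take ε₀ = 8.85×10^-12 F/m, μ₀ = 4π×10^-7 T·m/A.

2.57×10^-9 T

dE/dt = (dV/dt)/d = 8.187×10^9 V/(m·s); I_d = ε₀(πR²)(dE/dt) = (8.85×10^-12)(0.01275)(8.187×10^9) = 9.238×10^-4 A.
For r < R the Ampère–Maxwell law gives B(2πr) = μ₀ I_d (r²/R²), so B = μ₀ I_d r/(2πR²) = (4π×10^-7)(9.238×10^-4)(0.0565)/(2π·0.0637²) = 2.57×10^-9 T.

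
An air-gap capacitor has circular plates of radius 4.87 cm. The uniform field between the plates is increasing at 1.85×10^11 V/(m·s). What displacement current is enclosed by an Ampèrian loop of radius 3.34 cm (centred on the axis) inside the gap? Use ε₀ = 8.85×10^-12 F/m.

5.74×10^-3 A

Total displacement current: I_d = ε₀(πR²)(dE/dt) = (8.85×10^-12)(7.451×10^-3)(1.85×10^11) = 0.01220 A.
The field is uniform, so I_d,enc = I_d (r/R)² = (0.01220)(3.34/4.87)² = 5.74×10^-3 A.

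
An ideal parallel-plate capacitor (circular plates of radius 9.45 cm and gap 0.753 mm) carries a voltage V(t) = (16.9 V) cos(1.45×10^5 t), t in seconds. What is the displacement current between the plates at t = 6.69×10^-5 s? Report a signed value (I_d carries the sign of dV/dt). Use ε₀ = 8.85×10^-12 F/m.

C = ε₀A/d = (8.85×10^-12)(0.02806)/(7.53×10^-4) = 3.298×10^-10 F. dV/dt = V₀ω·−sin(ωt); at ωt = 9.7005 rad this factor is 0.2722.
I_d = C dV/dt = (3.298×10^-10)(16.9)(1.45×10^5)(0.2722) = 2.20×10^-4 A.

2.20×10^-4 A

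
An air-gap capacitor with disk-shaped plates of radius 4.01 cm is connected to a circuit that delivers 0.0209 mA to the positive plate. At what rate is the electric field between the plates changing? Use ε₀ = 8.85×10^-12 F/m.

4.67×10^8 V/(m·s)

The displacement current between the plates equals the conduction current, I_d = 0.0209 mA.
Then dE/dt = I_d/(ε₀A) = 4.67×10^8 V/(m·s).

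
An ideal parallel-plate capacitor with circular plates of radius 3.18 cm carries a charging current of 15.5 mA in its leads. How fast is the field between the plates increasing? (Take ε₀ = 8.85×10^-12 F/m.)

5.51×10^11 V/(m·s)

Charge continuity gives I_d = I = 0.0155 A between the plates.
Inverting I_d = ε₀ A dE/dt gives dE/dt = 0.0155 / (8.85×10^-12 · 3.177×10^-3) = 5.51×10^11 V/(m·s).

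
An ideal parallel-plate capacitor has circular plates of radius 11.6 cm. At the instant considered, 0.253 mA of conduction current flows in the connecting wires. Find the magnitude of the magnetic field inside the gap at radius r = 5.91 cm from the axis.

2.22×10^-10 T

No conduction current crosses the gap, so I_d there equals the 2.53×10^-4 A in the leads.
For r < R the Ampère–Maxwell law gives B(2πr) = μ₀ I_d (r²/R²), so B = μ₀ I_d r/(2πR²) = (4π×10^-7)(2.53×10^-4)(0.0591)/(2π·0.116²) = 2.22×10^-10 T.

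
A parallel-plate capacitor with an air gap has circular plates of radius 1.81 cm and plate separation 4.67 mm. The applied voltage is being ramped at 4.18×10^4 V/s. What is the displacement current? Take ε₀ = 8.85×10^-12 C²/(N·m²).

The displacement current equals the charging current C dV/dt. With C = ε₀A/d = (8.85×10^-12)(1.029×10^-3)/(4.67×10^-3) = 1.950×10^-12 F, I_d = (1.950×10^-12)(4.18×10^4) = 8.15×10^-8 A.

8.15×10^-8 A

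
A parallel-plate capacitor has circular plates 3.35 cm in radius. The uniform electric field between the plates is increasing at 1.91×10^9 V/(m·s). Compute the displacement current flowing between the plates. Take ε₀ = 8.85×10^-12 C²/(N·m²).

With a uniform field, Φ_E = EA, so I_d = ε₀ A dE/dt = 5.96×10^-5 A.

5.96×10^-5 A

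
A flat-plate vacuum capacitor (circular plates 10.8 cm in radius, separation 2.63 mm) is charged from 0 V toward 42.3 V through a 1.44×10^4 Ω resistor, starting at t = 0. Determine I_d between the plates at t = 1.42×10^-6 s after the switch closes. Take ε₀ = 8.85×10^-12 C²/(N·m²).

C = ε₀A/d = (8.85×10^-12)(0.03664)/(2.63×10^-3) = 1.233×10^-10 F and τ = RC = 1.776×10^-6 s. I_d in the gap equals the RC charging current.
I_d(t) = (V₀/R) e^(−t/τ) = 2.938×10^-3 · e^(−0.7995) = 1.32×10^-3 A.

1.32×10^-3 A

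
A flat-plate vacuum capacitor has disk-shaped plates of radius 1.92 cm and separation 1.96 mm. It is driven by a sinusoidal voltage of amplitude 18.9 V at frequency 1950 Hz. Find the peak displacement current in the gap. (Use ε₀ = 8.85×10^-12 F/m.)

1.21×10^-6 A

The displacement current equals the conduction current C dV/dt, which peaks at C V₀ ω.
With C = ε₀A/d = (8.85×10^-12)(1.158×10^-3)/(1.96×10^-3) = 5.229×10^-12 F and ω = 2πf = 1.225×10^4 rad/s, I_d,max = (5.229×10^-12)(18.9)(1.225×10^4) = 1.21×10^-6 A.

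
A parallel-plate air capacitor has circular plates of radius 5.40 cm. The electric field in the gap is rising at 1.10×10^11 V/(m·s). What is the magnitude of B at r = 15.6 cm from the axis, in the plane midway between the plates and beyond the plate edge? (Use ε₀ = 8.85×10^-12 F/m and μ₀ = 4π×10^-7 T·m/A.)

1.14×10^-8 T

Total displacement current: I_d = ε₀(πR²)(dE/dt) = (8.85×10^-12)(9.161×10^-3)(1.10×10^11) = 8.918×10^-3 A.
Outside the plates the loop encloses all of I_d, so B·2πr = μ₀ I_d and B = 1.14×10^-8 T.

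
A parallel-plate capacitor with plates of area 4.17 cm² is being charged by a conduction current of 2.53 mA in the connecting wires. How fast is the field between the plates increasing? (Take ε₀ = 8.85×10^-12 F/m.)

6.86×10^11 V/(m·s)

By continuity, I_d in the gap equals the 2.53 mA flowing in the wire.
Since I_d = ε₀ A dE/dt, dE/dt = I_d/(ε₀A) = (2.53×10^-3)/((8.85×10^-12)(4.17×10^-4)) = 6.86×10^11 V/(m·s).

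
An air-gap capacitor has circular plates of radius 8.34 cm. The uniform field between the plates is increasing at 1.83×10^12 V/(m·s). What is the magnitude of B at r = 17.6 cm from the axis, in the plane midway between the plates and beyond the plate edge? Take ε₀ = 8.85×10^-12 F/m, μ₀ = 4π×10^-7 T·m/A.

4.02×10^-7 T

Through the whole plate area (πR² = 0.02185 m²), I_d = ε₀ πR² dE/dt = 0.3539 A.
Outside the plates the loop encloses all of I_d, so B·2πr = μ₀ I_d and B = 4.02×10^-7 T.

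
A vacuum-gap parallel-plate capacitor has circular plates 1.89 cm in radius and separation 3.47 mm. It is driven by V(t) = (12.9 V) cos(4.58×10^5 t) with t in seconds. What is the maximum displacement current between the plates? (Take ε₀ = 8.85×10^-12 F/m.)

1.69×10^-5 A

(dE/dt)_max = V₀ω/d = 1.703×10^9 V/(m·s); ω = 4.58×10^5 rad/s.
I_d,max = ε₀ A (dE/dt)_max = (8.85×10^-12)(1.122×10^-3)(1.703×10^9) = 1.69×10^-5 A.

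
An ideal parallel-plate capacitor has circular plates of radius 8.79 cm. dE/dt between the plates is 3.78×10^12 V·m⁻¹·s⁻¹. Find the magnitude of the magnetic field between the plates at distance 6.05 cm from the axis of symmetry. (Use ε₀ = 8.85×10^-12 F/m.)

Total displacement current: I_d = ε₀(πR²)(dE/dt) = (8.85×10^-12)(0.02427)(3.78×10^12) = 0.8119 A.
An Ampèrian loop of radius r encloses a fraction (r/R)² of I_d. Then B·2πr = μ₀ I_d (r/R)², giving B = μ₀ I_d r/(2πR²) = 1.27×10^-6 T.

1.27×10^-6 T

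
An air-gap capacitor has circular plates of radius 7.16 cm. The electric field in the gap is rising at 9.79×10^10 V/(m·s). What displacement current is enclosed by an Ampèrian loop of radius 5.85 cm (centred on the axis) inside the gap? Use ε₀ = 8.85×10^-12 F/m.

9.32×10^-3 A

Total displacement current: I_d = ε₀(πR²)(dE/dt) = (8.85×10^-12)(0.01611)(9.79×10^10) = 0.01396 A.
Since J_d is uniform, the enclosed fraction is (r/R)² = 0.6676, giving I_d,enc = 9.32×10^-3 A.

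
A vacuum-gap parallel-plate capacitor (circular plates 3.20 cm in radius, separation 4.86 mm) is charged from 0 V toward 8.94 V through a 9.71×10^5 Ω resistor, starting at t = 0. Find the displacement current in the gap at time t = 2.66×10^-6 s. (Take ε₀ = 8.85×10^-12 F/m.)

5.77×10^-6 A

C = ε₀A/d = (8.85×10^-12)(3.217×10^-3)/(4.86×10^-3) = 5.858×10^-12 F and τ = RC = 5.688×10^-6 s. I_d in the gap equals the RC charging current.
I_d(t) = (V₀/R) e^(−t/τ) = 9.207×10^-6 · e^(−0.4677) = 5.77×10^-6 A.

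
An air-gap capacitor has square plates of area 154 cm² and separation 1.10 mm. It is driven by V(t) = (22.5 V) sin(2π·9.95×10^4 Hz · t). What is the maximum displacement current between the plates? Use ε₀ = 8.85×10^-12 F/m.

1.74×10^-3 A

The displacement current equals the conduction current C dV/dt, which peaks at C V₀ ω.
With C = ε₀A/d = (8.85×10^-12)(0.0154)/(1.10×10^-3) = 1.239×10^-10 F and ω = 2πf = 6.252×10^5 rad/s, I_d,max = (1.239×10^-10)(22.5)(6.252×10^5) = 1.74×10^-3 A.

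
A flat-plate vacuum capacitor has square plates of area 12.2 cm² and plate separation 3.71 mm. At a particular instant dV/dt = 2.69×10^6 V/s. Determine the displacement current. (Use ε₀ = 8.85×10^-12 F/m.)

7.83×10^-6 A

The displacement current equals the charging current C dV/dt. With C = ε₀A/d = (8.85×10^-12)(1.22×10^-3)/(3.71×10^-3) = 2.910×10^-12 F, I_d = (2.910×10^-12)(2.69×10^6) = 7.83×10^-6 A.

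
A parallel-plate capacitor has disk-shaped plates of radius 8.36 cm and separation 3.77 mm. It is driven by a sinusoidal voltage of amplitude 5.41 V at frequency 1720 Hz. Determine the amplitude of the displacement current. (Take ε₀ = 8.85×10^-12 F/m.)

3.01×10^-6 A

(dE/dt)_max = V₀ω/d = 1.551×10^7 V/(m·s); ω = 2πf = 1.081×10^4 rad/s.
I_d,max = ε₀ A (dE/dt)_max = (8.85×10^-12)(0.02196)(1.551×10^7) = 3.01×10^-6 A.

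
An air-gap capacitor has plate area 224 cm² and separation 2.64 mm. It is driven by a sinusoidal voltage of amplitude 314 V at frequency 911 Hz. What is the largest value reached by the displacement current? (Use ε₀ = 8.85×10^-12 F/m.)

(dE/dt)_max = V₀ω/d = 6.808×10^8 V/(m·s); ω = 2πf = 5724 rad/s.
I_d,max = ε₀ A (dE/dt)_max = (8.85×10^-12)(0.0224)(6.808×10^8) = 1.35×10^-4 A.

1.35×10^-4 A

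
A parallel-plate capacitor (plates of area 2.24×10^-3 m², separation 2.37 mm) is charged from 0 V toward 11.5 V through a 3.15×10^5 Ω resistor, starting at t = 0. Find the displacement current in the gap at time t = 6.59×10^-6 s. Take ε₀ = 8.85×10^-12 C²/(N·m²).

With C = ε₀A/d = (8.85×10^-12)(2.24×10^-3)/(2.37×10^-3) = 8.365×10^-12 F, the time constant is τ = RC = 2.635×10^-6 s, so t/τ = 2.501 and e^(−t/τ) = 0.08200.
I_d = I_cond = (V₀/R) e^(−t/τ) = (3.651×10^-5)(0.08200) = 2.99×10^-6 A.

2.99×10^-6 A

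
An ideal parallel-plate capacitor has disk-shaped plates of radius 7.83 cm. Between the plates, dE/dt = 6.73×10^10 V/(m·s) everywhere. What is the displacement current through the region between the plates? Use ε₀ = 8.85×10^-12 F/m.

0.0115 A

The displacement current is ε₀ times dΦ_E/dt = ε₀ A dE/dt = (8.85×10^-12)(0.01926)(6.73×10^10) = 0.0115 A.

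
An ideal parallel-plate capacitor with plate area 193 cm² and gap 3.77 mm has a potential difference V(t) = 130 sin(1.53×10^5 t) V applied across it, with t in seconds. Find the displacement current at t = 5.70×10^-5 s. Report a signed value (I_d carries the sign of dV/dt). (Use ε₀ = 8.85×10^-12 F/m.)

dV/dt = (130)(1.53×10^5)·cos(8.721) = -1.516×10^7 V/s.
I_d = C dV/dt with C = ε₀A/d = (8.85×10^-12)(0.0193)/(3.77×10^-3) = 4.531×10^-11 F, so I_d = (4.531×10^-11)(-1.516×10^7) = -6.87×10^-4 A.

-6.87×10^-4 A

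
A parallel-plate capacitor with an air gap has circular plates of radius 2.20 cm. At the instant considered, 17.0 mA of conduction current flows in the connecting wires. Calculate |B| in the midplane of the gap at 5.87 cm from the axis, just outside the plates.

5.79×10^-8 T

By continuity the displacement current in the gap matches the conduction current: I_d = 0.0170 A.
Outside the plates the loop encloses all of I_d, so B·2πr = μ₀ I_d and B = 5.79×10^-8 T.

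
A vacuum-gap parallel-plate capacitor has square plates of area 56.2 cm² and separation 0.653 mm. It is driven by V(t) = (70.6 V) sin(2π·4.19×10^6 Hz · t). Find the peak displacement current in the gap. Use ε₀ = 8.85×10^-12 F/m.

The displacement current equals the conduction current C dV/dt, which peaks at C V₀ ω.
With C = ε₀A/d = (8.85×10^-12)(5.62×10^-3)/(6.53×10^-4) = 7.617×10^-11 F and ω = 2πf = 2.633×10^7 rad/s, I_d,max = (7.617×10^-11)(70.6)(2.633×10^7) = 0.142 A.

0.142 A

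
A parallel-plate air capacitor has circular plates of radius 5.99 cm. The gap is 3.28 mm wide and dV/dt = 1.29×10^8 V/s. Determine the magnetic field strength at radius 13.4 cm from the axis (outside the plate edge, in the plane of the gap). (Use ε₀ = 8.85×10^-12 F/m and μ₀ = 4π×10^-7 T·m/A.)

5.86×10^-9 T

I_d = C dV/dt with C = ε₀πR²/d = 3.041×10^-11 F, so I_d = (3.041×10^-11)(1.29×10^8) = 3.923×10^-3 A.
With r > R the enclosed displacement current is the full I_d; B = μ₀ I_d / (2πr) = 5.86×10^-9 T.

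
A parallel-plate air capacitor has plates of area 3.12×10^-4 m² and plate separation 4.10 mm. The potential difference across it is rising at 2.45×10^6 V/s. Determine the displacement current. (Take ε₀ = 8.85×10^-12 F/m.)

1.65×10^-6 A

The field between the plates is E = V/d, so dE/dt = (2.45×10^6)/(4.10×10^-3 m) = 5.976×10^8 V/(m·s).
I_d = ε₀ A (dE/dt) = (8.85×10^-12)(3.12×10^-4)(5.976×10^8) = 1.65×10^-6 A.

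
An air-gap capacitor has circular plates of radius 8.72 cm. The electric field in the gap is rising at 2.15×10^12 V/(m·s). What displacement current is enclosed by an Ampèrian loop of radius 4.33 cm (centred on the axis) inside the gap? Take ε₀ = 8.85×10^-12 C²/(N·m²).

0.112 A

Total displacement current: I_d = ε₀(πR²)(dE/dt) = (8.85×10^-12)(0.02389)(2.15×10^12) = 0.4546 A.
Since J_d is uniform, the enclosed fraction is (r/R)² = 0.2466, giving I_d,enc = 0.112 A.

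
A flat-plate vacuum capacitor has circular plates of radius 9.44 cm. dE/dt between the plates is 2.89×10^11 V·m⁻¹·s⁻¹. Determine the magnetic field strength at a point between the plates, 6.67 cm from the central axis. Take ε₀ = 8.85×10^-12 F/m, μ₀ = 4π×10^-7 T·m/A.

I_d = ε₀ dΦ_E/dt = ε₀ πR² (dE/dt) = (8.85×10^-12)(0.02800)(2.89×10^11) = 0.07161 A through the full plate area.
An Ampèrian loop of radius r encloses a fraction (r/R)² of I_d. Then B·2πr = μ₀ I_d (r/R)², giving B = μ₀ I_d r/(2πR²) = 1.07×10^-7 T.

1.07×10^-7 T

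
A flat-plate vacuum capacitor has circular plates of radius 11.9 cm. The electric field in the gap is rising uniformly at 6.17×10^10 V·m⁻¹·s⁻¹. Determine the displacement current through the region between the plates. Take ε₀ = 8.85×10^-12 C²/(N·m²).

I_d = ε₀ A (dE/dt) = (8.85×10^-12)(0.04449 m²)(6.17×10^10) = 0.0243 A.

0.0243 A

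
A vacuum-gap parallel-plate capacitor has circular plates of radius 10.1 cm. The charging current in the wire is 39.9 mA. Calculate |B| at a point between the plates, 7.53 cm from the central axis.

5.89×10^-8 T

Between the plates the displacement current equals the wire current: I_d = 39.9 mA = 0.0399 A.
For r < R the Ampère–Maxwell law gives B(2πr) = μ₀ I_d (r²/R²), so B = μ₀ I_d r/(2πR²) = (4π×10^-7)(0.0399)(0.0753)/(2π·0.101²) = 5.89×10^-8 T.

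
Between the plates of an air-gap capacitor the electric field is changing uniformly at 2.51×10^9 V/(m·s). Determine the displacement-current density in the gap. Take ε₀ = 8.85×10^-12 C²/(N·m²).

0.0222 A/m²

J_d = ε₀ dE/dt = (8.85×10^-12)(2.51×10^9) = 0.0222 A/m².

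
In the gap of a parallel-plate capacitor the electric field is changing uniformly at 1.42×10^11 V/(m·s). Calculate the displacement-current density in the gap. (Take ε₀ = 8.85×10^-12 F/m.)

The displacement-current density is ε₀ ∂E/∂t = (8.85×10^-12)(1.42×10^11) = 1.26 A/m².

1.26 A/m²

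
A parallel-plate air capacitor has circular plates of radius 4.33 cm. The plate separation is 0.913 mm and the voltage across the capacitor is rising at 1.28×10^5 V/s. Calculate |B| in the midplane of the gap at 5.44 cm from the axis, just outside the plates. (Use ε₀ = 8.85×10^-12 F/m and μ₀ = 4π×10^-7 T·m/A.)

2.69×10^-11 T

With E = V/d, dE/dt = 1.402×10^8 V/(m·s) and πR² = 5.890×10^-3 m², giving I_d = ε₀ πR² dE/dt = 7.308×10^-6 A.
For r ≥ R the full I_d is enclosed: B = μ₀ I_d/(2πr) = (4π×10^-7)(7.308×10^-6)/(2π·0.0544) = 2.69×10^-11 T.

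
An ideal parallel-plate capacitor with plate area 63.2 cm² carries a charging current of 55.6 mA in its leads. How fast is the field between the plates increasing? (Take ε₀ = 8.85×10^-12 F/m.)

Charge continuity gives I_d = I = 0.0556 A between the plates.
Since I_d = ε₀ A dE/dt, dE/dt = I_d/(ε₀A) = (0.0556)/((8.85×10^-12)(6.32×10^-3)) = 9.94×10^11 V/(m·s).

9.94×10^11 V/(m·s)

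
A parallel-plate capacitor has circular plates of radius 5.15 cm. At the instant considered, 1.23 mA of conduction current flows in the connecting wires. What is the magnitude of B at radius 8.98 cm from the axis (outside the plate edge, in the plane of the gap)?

No conduction current crosses the gap, so I_d there equals the 1.23×10^-3 A in the leads.
Outside the plates the loop encloses all of I_d, so B·2πr = μ₀ I_d and B = 2.74×10^-9 T.

2.74×10^-9 T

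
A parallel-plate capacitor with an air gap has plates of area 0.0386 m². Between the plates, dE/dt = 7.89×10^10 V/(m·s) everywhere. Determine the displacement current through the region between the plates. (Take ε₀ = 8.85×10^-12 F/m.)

With a uniform field, Φ_E = EA, so I_d = ε₀ A dE/dt = 0.0270 A.

0.0270 A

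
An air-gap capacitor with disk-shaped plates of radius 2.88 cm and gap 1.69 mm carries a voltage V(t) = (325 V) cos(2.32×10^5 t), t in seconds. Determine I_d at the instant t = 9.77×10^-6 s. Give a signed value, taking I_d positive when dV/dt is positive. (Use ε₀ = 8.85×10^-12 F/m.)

-7.90×10^-4 A

dE/dt = (V₀ω/d)·−sin(ωt) with ωt = 2.26664 rad: (325)(2.32×10^5)(-0.7675)/(1.69×10^-3) = -3.424×10^10 V/(m·s).
I_d = ε₀ A dE/dt = (8.85×10^-12)(2.606×10^-3)(-3.424×10^10) = -7.90×10^-4 A.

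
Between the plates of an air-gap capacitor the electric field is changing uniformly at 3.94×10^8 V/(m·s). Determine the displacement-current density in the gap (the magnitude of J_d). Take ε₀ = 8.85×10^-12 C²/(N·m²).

3.49×10^-3 A/m²

The displacement-current density is ε₀ ∂E/∂t = (8.85×10^-12)(3.94×10^8) = 3.49×10^-3 A/m².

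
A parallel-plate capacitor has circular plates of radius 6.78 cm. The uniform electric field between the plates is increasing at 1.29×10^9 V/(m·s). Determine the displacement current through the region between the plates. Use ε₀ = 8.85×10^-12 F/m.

1.65×10^-4 A

The displacement current is ε₀ times dΦ_E/dt = ε₀ A dE/dt = (8.85×10^-12)(0.01444)(1.29×10^9) = 1.65×10^-4 A.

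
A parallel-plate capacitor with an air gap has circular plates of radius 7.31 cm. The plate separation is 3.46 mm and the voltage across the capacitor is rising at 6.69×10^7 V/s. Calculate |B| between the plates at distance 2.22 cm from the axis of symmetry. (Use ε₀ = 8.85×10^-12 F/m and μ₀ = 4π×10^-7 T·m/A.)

2.39×10^-9 T

With E = V/d, dE/dt = 1.934×10^10 V/(m·s) and πR² = 0.01679 m², giving I_d = ε₀ πR² dE/dt = 2.874×10^-3 A.
An Ampèrian loop of radius r encloses a fraction (r/R)² of I_d. Then B·2πr = μ₀ I_d (r/R)², giving B = μ₀ I_d r/(2πR²) = 2.39×10^-9 T.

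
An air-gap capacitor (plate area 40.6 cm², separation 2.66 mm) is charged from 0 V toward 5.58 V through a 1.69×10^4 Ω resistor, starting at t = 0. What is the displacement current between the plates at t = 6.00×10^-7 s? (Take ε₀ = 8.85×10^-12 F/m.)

2.38×10^-5 A

With C = ε₀A/d = (8.85×10^-12)(4.06×10^-3)/(2.66×10^-3) = 1.351×10^-11 F, the time constant is τ = RC = 2.283×10^-7 s, so t/τ = 2.628 and e^(−t/τ) = 0.07222.
I_d = I_cond = (V₀/R) e^(−t/τ) = (3.302×10^-4)(0.07222) = 2.38×10^-5 A.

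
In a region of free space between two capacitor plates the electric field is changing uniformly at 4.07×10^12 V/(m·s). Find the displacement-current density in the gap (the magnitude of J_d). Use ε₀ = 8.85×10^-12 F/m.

J_d = ε₀ ∂E/∂t, so J_d = 36.0 A/m².

36.0 A/m²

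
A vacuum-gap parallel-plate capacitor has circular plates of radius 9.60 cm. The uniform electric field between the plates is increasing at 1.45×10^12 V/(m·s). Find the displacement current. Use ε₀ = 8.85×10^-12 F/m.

I_d = ε₀ A (dE/dt) = (8.85×10^-12)(0.02895 m²)(1.45×10^12) = 0.372 A.

0.372 A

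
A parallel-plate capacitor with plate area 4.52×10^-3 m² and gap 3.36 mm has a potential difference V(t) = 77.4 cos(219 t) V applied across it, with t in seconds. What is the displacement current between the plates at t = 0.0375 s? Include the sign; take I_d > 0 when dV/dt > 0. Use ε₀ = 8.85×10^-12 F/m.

dE/dt = (V₀ω/d)·−sin(ωt) with ωt = 8.2125 rad: (77.4)(219)(-0.9364)/(3.36×10^-3) = -4.724×10^6 V/(m·s).
I_d = ε₀ A dE/dt = (8.85×10^-12)(4.52×10^-3)(-4.724×10^6) = -1.89×10^-7 A.

-1.89×10^-7 A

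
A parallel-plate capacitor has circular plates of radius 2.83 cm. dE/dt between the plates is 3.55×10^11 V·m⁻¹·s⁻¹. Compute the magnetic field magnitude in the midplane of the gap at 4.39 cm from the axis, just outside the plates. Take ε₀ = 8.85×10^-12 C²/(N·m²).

3.60×10^-8 T

Through the whole plate area (πR² = 2.516×10^-3 m²), I_d = ε₀ πR² dE/dt = 7.905×10^-3 A.
Outside the plates the loop encloses all of I_d, so B·2πr = μ₀ I_d and B = 3.60×10^-8 T.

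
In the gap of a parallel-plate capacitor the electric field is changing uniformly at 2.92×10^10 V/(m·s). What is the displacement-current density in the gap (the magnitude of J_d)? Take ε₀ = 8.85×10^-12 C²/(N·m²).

0.258 A/m²

The displacement-current density is ε₀ ∂E/∂t = (8.85×10^-12)(2.92×10^10) = 0.258 A/m².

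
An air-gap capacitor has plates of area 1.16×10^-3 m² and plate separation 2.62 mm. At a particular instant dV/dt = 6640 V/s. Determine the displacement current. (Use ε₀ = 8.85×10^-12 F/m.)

2.60×10^-8 A

E = V/d so dE/dt = (dV/dt)/d = 2.534×10^6 V/(m·s), and I_d = ε₀ A dE/dt = (8.85×10^-12)(1.16×10^-3)(2.534×10^6) = 2.60×10^-8 A.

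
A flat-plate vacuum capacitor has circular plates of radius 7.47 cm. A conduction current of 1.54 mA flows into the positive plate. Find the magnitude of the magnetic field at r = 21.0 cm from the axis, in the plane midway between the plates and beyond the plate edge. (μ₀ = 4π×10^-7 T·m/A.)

By continuity the displacement current in the gap matches the conduction current: I_d = 1.54×10^-3 A.
Outside the plates the loop encloses all of I_d, so B·2πr = μ₀ I_d and B = 1.47×10^-9 T.

1.47×10^-9 T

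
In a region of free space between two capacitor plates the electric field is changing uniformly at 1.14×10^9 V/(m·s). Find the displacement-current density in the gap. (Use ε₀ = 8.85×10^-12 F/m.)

0.0101 A/m²

J_d = ε₀ dE/dt = (8.85×10^-12)(1.14×10^9) = 0.0101 A/m².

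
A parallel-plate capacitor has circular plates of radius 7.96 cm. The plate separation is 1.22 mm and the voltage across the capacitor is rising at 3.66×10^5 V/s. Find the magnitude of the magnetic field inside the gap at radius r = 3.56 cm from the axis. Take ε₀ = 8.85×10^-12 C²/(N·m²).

dE/dt = (dV/dt)/d = 3.000×10^8 V/(m·s); I_d = ε₀(πR²)(dE/dt) = (8.85×10^-12)(0.01991)(3.000×10^8) = 5.286×10^-5 A.
An Ampèrian loop of radius r encloses a fraction (r/R)² of I_d. Then B·2πr = μ₀ I_d (r/R)², giving B = μ₀ I_d r/(2πR²) = 5.94×10^-11 T.

5.94×10^-11 T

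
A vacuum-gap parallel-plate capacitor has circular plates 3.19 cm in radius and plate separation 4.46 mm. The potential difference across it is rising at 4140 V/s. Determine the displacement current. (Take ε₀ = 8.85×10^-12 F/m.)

E = V/d so dE/dt = (dV/dt)/d = 9.283×10^5 V/(m·s), and I_d = ε₀ A dE/dt = (8.85×10^-12)(3.197×10^-3)(9.283×10^5) = 2.63×10^-8 A.

2.63×10^-8 A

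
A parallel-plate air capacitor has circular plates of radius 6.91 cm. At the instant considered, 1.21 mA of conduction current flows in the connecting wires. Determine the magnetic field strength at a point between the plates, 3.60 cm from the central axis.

1.82×10^-9 T

No conduction current crosses the gap, so I_d there equals the 1.21×10^-3 A in the leads.
An Ampèrian loop of radius r encloses a fraction (r/R)² of I_d. Then B·2πr = μ₀ I_d (r/R)², giving B = μ₀ I_d r/(2πR²) = 1.82×10^-9 T.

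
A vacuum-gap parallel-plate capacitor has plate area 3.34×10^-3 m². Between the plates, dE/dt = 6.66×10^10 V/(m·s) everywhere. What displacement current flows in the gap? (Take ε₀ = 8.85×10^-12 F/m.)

With a uniform field, Φ_E = EA, so I_d = ε₀ A dE/dt = 1.97×10^-3 A.

1.97×10^-3 A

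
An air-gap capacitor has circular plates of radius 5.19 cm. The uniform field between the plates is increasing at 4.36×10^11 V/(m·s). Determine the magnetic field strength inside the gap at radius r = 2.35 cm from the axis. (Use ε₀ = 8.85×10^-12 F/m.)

5.70×10^-8 T

Through the whole plate area (πR² = 8.462×10^-3 m²), I_d = ε₀ πR² dE/dt = 0.03265 A.
∮B·dl = μ₀ I_d,enc with I_d,enc = I_d r²/R² = 6.694×10^-3 A; so B = μ₀ I_d,enc/(2πr) = 5.70×10^-8 T.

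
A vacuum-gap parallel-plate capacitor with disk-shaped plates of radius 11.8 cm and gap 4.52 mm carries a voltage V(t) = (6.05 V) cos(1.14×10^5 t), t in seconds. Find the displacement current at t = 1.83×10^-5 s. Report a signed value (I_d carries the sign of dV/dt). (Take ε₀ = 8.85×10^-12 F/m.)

C = ε₀A/d = (8.85×10^-12)(0.04374)/(4.52×10^-3) = 8.564×10^-11 F. dV/dt = V₀ω·−sin(ωt); at ωt = 2.0862 rad this factor is -0.8701.
I_d = C dV/dt = (8.564×10^-11)(6.05)(1.14×10^5)(-0.8701) = -5.14×10^-5 A.

-5.14×10^-5 A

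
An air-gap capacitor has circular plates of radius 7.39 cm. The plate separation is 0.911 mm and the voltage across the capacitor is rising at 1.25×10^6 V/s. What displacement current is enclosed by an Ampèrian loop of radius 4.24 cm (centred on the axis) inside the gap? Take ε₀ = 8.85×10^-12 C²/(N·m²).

6.86×10^-5 A

dE/dt = (dV/dt)/d = 1.372×10^9 V/(m·s); I_d = ε₀(πR²)(dE/dt) = (8.85×10^-12)(0.01716)(1.372×10^9) = 2.084×10^-4 A.
The field is uniform, so I_d,enc = I_d (r/R)² = (2.084×10^-4)(4.24/7.39)² = 6.86×10^-5 A.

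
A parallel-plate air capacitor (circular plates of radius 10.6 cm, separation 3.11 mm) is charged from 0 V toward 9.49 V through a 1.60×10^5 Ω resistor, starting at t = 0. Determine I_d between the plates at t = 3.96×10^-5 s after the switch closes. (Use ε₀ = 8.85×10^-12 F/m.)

C = ε₀A/d = (8.85×10^-12)(0.03530)/(3.11×10^-3) = 1.005×10^-10 F, so τ = RC = 1.608×10^-5 s.
The conduction current is I(t) = (V₀/R) e^(−t/τ), and the displacement current between the plates equals it.
t/τ = 2.463; I_d = (9.49/1.60×10^5) · e^(−2.463) = (5.931×10^-5)(0.08518) = 5.05×10^-6 A.

5.05×10^-6 A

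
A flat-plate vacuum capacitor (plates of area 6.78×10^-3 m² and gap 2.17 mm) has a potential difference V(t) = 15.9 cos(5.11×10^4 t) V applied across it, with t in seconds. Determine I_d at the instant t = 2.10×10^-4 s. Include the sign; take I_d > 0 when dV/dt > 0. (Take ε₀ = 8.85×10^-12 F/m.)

2.17×10^-5 A

dV/dt = (15.9)(5.11×10^4)·−sin(10.731) = 7.842×10^5 V/s.
I_d = C dV/dt with C = ε₀A/d = (8.85×10^-12)(6.78×10^-3)/(2.17×10^-3) = 2.765×10^-11 F, so I_d = (2.765×10^-11)(7.842×10^5) = 2.17×10^-5 A.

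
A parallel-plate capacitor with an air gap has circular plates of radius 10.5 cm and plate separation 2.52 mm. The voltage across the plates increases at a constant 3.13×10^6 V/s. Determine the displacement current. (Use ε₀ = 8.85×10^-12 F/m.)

3.81×10^-4 A

The displacement current equals the charging current C dV/dt. With C = ε₀A/d = (8.85×10^-12)(0.03464)/(2.52×10^-3) = 1.217×10^-10 F, I_d = (1.217×10^-10)(3.13×10^6) = 3.81×10^-4 A.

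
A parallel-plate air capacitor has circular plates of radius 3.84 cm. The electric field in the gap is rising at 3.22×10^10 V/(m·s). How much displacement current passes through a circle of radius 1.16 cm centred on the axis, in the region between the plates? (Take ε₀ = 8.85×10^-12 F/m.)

1.20×10^-4 A

Total displacement current: I_d = ε₀(πR²)(dE/dt) = (8.85×10^-12)(4.632×10^-3)(3.22×10^10) = 1.320×10^-3 A.
Through an area πr² the displacement current is I_d·(πr²/πR²) = I_d (r/R)² = 1.20×10^-4 A.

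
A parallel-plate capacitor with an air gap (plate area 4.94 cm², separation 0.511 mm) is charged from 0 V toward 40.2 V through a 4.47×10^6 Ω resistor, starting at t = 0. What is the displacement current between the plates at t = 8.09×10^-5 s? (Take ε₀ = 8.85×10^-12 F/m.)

With C = ε₀A/d = (8.85×10^-12)(4.94×10^-4)/(5.11×10^-4) = 8.556×10^-12 F, the time constant is τ = RC = 3.825×10^-5 s, so t/τ = 2.115 and e^(−t/τ) = 0.1206.
I_d = I_cond = (V₀/R) e^(−t/τ) = (8.993×10^-6)(0.1206) = 1.08×10^-6 A.

1.08×10^-6 A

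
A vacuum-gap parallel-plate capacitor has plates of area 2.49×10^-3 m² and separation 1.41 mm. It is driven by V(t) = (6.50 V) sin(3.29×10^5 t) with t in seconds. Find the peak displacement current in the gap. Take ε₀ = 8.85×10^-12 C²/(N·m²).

C = ε₀A/d = (8.85×10^-12)(2.49×10^-3)/(1.41×10^-3) = 1.563×10^-11 F; ω = 3.29×10^5 rad/s.
I_d = C dV/dt, so |I_d|_max = C V₀ ω = (1.563×10^-11)(6.50)(3.29×10^5) = 3.34×10^-5 A.

3.34×10^-5 A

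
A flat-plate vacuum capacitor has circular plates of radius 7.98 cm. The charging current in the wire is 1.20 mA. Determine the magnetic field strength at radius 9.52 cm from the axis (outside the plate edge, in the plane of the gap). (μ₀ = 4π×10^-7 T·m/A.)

No conduction current crosses the gap, so I_d there equals the 1.20×10^-3 A in the leads.
Outside the plates the loop encloses all of I_d, so B·2πr = μ₀ I_d and B = 2.52×10^-9 T.

2.52×10^-9 T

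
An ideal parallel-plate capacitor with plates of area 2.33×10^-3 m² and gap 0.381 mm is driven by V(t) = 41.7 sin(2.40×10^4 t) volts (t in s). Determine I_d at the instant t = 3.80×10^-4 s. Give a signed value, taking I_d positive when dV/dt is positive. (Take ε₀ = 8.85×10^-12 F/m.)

-5.17×10^-5 A

dV/dt = (41.7)(2.40×10^4)·cos(9.12) = -9.547×10^5 V/s.
I_d = C dV/dt with C = ε₀A/d = (8.85×10^-12)(2.33×10^-3)/(3.81×10^-4) = 5.412×10^-11 F, so I_d = (5.412×10^-11)(-9.547×10^5) = -5.17×10^-5 A.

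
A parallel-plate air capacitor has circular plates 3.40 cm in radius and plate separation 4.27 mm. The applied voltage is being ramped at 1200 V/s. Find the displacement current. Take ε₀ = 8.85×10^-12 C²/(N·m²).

The displacement current equals the charging current C dV/dt. With C = ε₀A/d = (8.85×10^-12)(3.632×10^-3)/(4.27×10^-3) = 7.528×10^-12 F, I_d = (7.528×10^-12)(1200) = 9.03×10^-9 A.

9.03×10^-9 A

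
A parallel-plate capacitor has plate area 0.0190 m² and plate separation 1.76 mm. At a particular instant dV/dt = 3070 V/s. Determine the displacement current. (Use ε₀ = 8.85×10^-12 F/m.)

E = V/d so dE/dt = (dV/dt)/d = 1.744×10^6 V/(m·s), and I_d = ε₀ A dE/dt = (8.85×10^-12)(0.0190)(1.744×10^6) = 2.93×10^-7 A.

2.93×10^-7 A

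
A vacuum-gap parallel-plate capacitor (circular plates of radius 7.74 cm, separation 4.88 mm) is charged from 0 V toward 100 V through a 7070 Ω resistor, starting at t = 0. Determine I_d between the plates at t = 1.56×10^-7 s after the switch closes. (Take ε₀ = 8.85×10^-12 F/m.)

C = ε₀A/d = (8.85×10^-12)(0.01882)/(4.88×10^-3) = 3.413×10^-11 F and τ = RC = 2.413×10^-7 s. I_d in the gap equals the RC charging current.
I_d(t) = (V₀/R) e^(−t/τ) = 0.01414 · e^(−0.6465) = 7.41×10^-3 A.

7.41×10^-3 A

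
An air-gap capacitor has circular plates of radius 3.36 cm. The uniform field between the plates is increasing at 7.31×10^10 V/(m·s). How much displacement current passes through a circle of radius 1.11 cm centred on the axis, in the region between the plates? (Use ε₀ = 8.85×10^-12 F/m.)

Total displacement current: I_d = ε₀(πR²)(dE/dt) = (8.85×10^-12)(3.547×10^-3)(7.31×10^10) = 2.295×10^-3 A.
Through an area πr² the displacement current is I_d·(πr²/πR²) = I_d (r/R)² = 2.50×10^-4 A.

2.50×10^-4 A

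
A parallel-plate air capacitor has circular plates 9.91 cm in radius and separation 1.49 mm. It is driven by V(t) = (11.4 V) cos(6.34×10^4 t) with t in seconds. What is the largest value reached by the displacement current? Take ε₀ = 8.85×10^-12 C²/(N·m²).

1.32×10^-4 A

C = ε₀A/d = (8.85×10^-12)(0.03085)/(1.49×10^-3) = 1.832×10^-10 F; ω = 6.34×10^4 rad/s.
I_d = C dV/dt, so |I_d|_max = C V₀ ω = (1.832×10^-10)(11.4)(6.34×10^4) = 1.32×10^-4 A.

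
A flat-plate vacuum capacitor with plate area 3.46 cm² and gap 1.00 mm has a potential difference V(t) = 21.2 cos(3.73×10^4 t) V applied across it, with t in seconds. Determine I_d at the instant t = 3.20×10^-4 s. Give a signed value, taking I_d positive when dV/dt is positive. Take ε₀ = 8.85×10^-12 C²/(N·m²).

1.43×10^-6 A

C = ε₀A/d = (8.85×10^-12)(3.46×10^-4)/(1.00×10^-3) = 3.062×10^-12 F. dV/dt = V₀ω·−sin(ωt); at ωt = 11.936 rad this factor is 0.5894.
I_d = C dV/dt = (3.062×10^-12)(21.2)(3.73×10^4)(0.5894) = 1.43×10^-6 A.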